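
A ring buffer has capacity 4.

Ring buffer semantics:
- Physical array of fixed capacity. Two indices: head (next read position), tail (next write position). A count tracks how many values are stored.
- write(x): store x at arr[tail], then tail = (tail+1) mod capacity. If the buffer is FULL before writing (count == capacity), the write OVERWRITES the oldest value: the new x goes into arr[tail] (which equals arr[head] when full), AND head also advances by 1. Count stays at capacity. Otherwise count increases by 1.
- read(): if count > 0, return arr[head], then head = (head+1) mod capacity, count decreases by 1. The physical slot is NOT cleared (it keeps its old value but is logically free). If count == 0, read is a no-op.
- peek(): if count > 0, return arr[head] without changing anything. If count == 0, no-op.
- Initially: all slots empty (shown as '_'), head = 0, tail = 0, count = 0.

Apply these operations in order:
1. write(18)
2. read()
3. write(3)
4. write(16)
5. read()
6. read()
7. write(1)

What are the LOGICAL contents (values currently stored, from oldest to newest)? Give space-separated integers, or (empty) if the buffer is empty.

After op 1 (write(18)): arr=[18 _ _ _] head=0 tail=1 count=1
After op 2 (read()): arr=[18 _ _ _] head=1 tail=1 count=0
After op 3 (write(3)): arr=[18 3 _ _] head=1 tail=2 count=1
After op 4 (write(16)): arr=[18 3 16 _] head=1 tail=3 count=2
After op 5 (read()): arr=[18 3 16 _] head=2 tail=3 count=1
After op 6 (read()): arr=[18 3 16 _] head=3 tail=3 count=0
After op 7 (write(1)): arr=[18 3 16 1] head=3 tail=0 count=1

Answer: 1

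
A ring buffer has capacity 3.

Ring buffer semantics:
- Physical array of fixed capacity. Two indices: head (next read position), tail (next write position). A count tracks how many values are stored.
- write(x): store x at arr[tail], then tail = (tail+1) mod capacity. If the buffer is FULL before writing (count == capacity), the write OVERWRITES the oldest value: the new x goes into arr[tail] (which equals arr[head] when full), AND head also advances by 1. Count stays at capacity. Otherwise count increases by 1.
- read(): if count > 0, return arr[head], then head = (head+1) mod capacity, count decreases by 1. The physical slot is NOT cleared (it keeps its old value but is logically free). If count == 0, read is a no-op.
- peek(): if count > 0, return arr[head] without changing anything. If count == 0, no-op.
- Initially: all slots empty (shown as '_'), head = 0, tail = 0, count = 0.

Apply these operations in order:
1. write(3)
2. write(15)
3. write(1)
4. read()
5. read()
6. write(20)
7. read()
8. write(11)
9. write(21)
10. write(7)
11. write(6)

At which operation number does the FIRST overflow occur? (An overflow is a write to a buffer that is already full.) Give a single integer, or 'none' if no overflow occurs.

Answer: 10

Derivation:
After op 1 (write(3)): arr=[3 _ _] head=0 tail=1 count=1
After op 2 (write(15)): arr=[3 15 _] head=0 tail=2 count=2
After op 3 (write(1)): arr=[3 15 1] head=0 tail=0 count=3
After op 4 (read()): arr=[3 15 1] head=1 tail=0 count=2
After op 5 (read()): arr=[3 15 1] head=2 tail=0 count=1
After op 6 (write(20)): arr=[20 15 1] head=2 tail=1 count=2
After op 7 (read()): arr=[20 15 1] head=0 tail=1 count=1
After op 8 (write(11)): arr=[20 11 1] head=0 tail=2 count=2
After op 9 (write(21)): arr=[20 11 21] head=0 tail=0 count=3
After op 10 (write(7)): arr=[7 11 21] head=1 tail=1 count=3
After op 11 (write(6)): arr=[7 6 21] head=2 tail=2 count=3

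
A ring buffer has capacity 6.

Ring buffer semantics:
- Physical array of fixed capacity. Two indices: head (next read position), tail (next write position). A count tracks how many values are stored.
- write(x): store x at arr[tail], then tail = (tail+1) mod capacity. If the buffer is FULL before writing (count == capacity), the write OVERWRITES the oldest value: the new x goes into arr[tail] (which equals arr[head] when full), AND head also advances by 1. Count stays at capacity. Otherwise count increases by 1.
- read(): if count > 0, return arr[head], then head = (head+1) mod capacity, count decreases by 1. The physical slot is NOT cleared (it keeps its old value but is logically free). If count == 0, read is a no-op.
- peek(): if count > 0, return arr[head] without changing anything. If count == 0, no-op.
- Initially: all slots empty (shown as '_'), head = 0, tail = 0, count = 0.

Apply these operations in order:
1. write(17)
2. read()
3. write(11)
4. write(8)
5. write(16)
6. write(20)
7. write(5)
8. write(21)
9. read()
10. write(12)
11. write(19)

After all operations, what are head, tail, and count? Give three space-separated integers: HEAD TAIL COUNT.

Answer: 3 3 6

Derivation:
After op 1 (write(17)): arr=[17 _ _ _ _ _] head=0 tail=1 count=1
After op 2 (read()): arr=[17 _ _ _ _ _] head=1 tail=1 count=0
After op 3 (write(11)): arr=[17 11 _ _ _ _] head=1 tail=2 count=1
After op 4 (write(8)): arr=[17 11 8 _ _ _] head=1 tail=3 count=2
After op 5 (write(16)): arr=[17 11 8 16 _ _] head=1 tail=4 count=3
After op 6 (write(20)): arr=[17 11 8 16 20 _] head=1 tail=5 count=4
After op 7 (write(5)): arr=[17 11 8 16 20 5] head=1 tail=0 count=5
After op 8 (write(21)): arr=[21 11 8 16 20 5] head=1 tail=1 count=6
After op 9 (read()): arr=[21 11 8 16 20 5] head=2 tail=1 count=5
After op 10 (write(12)): arr=[21 12 8 16 20 5] head=2 tail=2 count=6
After op 11 (write(19)): arr=[21 12 19 16 20 5] head=3 tail=3 count=6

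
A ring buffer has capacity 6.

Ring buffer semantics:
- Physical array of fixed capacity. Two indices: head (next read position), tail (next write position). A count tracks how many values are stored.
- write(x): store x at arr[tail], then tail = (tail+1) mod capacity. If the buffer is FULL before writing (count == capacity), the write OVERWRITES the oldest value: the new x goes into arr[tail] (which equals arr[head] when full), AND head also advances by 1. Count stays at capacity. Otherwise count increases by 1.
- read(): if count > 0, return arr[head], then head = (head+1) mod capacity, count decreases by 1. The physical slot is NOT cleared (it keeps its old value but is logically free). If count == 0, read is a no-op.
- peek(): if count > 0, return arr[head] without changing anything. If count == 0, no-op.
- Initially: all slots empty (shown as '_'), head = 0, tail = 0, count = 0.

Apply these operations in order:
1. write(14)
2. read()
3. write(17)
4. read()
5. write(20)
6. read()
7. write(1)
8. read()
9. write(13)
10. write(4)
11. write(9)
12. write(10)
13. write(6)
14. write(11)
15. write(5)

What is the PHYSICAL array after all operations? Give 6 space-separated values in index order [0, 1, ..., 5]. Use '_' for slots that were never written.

Answer: 9 10 6 11 5 4

Derivation:
After op 1 (write(14)): arr=[14 _ _ _ _ _] head=0 tail=1 count=1
After op 2 (read()): arr=[14 _ _ _ _ _] head=1 tail=1 count=0
After op 3 (write(17)): arr=[14 17 _ _ _ _] head=1 tail=2 count=1
After op 4 (read()): arr=[14 17 _ _ _ _] head=2 tail=2 count=0
After op 5 (write(20)): arr=[14 17 20 _ _ _] head=2 tail=3 count=1
After op 6 (read()): arr=[14 17 20 _ _ _] head=3 tail=3 count=0
After op 7 (write(1)): arr=[14 17 20 1 _ _] head=3 tail=4 count=1
After op 8 (read()): arr=[14 17 20 1 _ _] head=4 tail=4 count=0
After op 9 (write(13)): arr=[14 17 20 1 13 _] head=4 tail=5 count=1
After op 10 (write(4)): arr=[14 17 20 1 13 4] head=4 tail=0 count=2
After op 11 (write(9)): arr=[9 17 20 1 13 4] head=4 tail=1 count=3
After op 12 (write(10)): arr=[9 10 20 1 13 4] head=4 tail=2 count=4
After op 13 (write(6)): arr=[9 10 6 1 13 4] head=4 tail=3 count=5
After op 14 (write(11)): arr=[9 10 6 11 13 4] head=4 tail=4 count=6
After op 15 (write(5)): arr=[9 10 6 11 5 4] head=5 tail=5 count=6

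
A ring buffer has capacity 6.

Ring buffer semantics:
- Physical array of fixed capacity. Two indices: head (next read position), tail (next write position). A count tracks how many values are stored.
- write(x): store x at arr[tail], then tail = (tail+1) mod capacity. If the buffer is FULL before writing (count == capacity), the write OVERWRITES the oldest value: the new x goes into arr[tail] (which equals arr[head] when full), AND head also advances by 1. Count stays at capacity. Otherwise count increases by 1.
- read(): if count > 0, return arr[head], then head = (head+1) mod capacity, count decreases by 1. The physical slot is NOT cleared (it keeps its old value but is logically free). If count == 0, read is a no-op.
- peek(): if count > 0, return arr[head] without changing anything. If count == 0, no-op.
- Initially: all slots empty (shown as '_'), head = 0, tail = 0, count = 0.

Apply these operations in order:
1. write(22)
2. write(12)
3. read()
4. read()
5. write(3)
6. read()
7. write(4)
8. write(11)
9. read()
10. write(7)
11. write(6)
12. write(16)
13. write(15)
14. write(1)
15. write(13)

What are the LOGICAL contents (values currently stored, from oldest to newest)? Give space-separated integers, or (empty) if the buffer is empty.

After op 1 (write(22)): arr=[22 _ _ _ _ _] head=0 tail=1 count=1
After op 2 (write(12)): arr=[22 12 _ _ _ _] head=0 tail=2 count=2
After op 3 (read()): arr=[22 12 _ _ _ _] head=1 tail=2 count=1
After op 4 (read()): arr=[22 12 _ _ _ _] head=2 tail=2 count=0
After op 5 (write(3)): arr=[22 12 3 _ _ _] head=2 tail=3 count=1
After op 6 (read()): arr=[22 12 3 _ _ _] head=3 tail=3 count=0
After op 7 (write(4)): arr=[22 12 3 4 _ _] head=3 tail=4 count=1
After op 8 (write(11)): arr=[22 12 3 4 11 _] head=3 tail=5 count=2
After op 9 (read()): arr=[22 12 3 4 11 _] head=4 tail=5 count=1
After op 10 (write(7)): arr=[22 12 3 4 11 7] head=4 tail=0 count=2
After op 11 (write(6)): arr=[6 12 3 4 11 7] head=4 tail=1 count=3
After op 12 (write(16)): arr=[6 16 3 4 11 7] head=4 tail=2 count=4
After op 13 (write(15)): arr=[6 16 15 4 11 7] head=4 tail=3 count=5
After op 14 (write(1)): arr=[6 16 15 1 11 7] head=4 tail=4 count=6
After op 15 (write(13)): arr=[6 16 15 1 13 7] head=5 tail=5 count=6

Answer: 7 6 16 15 1 13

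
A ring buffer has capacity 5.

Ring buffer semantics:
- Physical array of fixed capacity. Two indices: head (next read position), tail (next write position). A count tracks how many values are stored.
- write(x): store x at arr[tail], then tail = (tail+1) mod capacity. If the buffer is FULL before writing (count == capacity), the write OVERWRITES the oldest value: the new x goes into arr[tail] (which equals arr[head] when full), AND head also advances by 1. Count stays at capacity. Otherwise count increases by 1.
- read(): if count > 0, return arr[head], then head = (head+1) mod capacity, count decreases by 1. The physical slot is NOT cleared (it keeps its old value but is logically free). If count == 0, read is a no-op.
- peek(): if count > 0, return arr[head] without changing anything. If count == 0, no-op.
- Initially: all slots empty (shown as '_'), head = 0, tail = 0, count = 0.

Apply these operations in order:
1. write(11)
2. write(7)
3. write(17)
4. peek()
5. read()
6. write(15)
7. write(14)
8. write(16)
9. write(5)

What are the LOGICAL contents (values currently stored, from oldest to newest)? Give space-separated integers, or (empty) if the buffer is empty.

Answer: 17 15 14 16 5

Derivation:
After op 1 (write(11)): arr=[11 _ _ _ _] head=0 tail=1 count=1
After op 2 (write(7)): arr=[11 7 _ _ _] head=0 tail=2 count=2
After op 3 (write(17)): arr=[11 7 17 _ _] head=0 tail=3 count=3
After op 4 (peek()): arr=[11 7 17 _ _] head=0 tail=3 count=3
After op 5 (read()): arr=[11 7 17 _ _] head=1 tail=3 count=2
After op 6 (write(15)): arr=[11 7 17 15 _] head=1 tail=4 count=3
After op 7 (write(14)): arr=[11 7 17 15 14] head=1 tail=0 count=4
After op 8 (write(16)): arr=[16 7 17 15 14] head=1 tail=1 count=5
After op 9 (write(5)): arr=[16 5 17 15 14] head=2 tail=2 count=5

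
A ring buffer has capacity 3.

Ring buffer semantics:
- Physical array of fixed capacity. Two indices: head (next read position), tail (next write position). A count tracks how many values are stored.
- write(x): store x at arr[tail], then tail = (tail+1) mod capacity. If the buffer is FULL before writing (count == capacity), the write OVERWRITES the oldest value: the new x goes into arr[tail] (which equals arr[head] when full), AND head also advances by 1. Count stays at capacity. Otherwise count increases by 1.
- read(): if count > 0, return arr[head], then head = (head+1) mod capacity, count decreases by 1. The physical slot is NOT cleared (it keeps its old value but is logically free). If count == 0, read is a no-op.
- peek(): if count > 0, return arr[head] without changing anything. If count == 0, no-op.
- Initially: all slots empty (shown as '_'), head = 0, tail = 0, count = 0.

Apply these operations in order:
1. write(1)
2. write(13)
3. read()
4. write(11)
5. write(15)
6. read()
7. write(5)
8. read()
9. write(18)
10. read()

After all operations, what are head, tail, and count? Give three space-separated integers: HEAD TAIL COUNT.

After op 1 (write(1)): arr=[1 _ _] head=0 tail=1 count=1
After op 2 (write(13)): arr=[1 13 _] head=0 tail=2 count=2
After op 3 (read()): arr=[1 13 _] head=1 tail=2 count=1
After op 4 (write(11)): arr=[1 13 11] head=1 tail=0 count=2
After op 5 (write(15)): arr=[15 13 11] head=1 tail=1 count=3
After op 6 (read()): arr=[15 13 11] head=2 tail=1 count=2
After op 7 (write(5)): arr=[15 5 11] head=2 tail=2 count=3
After op 8 (read()): arr=[15 5 11] head=0 tail=2 count=2
After op 9 (write(18)): arr=[15 5 18] head=0 tail=0 count=3
After op 10 (read()): arr=[15 5 18] head=1 tail=0 count=2

Answer: 1 0 2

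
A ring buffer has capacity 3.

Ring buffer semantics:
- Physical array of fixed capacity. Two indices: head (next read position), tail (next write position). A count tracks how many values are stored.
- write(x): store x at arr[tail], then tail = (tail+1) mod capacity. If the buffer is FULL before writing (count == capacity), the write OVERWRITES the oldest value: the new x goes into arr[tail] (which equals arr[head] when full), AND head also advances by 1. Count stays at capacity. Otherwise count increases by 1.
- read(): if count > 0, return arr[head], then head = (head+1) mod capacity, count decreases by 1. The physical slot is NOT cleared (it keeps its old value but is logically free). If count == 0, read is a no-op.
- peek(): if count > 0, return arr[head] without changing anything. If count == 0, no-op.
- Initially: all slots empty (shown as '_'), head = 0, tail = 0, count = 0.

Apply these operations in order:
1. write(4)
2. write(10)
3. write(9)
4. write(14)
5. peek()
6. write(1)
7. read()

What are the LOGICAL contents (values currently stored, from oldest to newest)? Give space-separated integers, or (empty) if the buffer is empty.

Answer: 14 1

Derivation:
After op 1 (write(4)): arr=[4 _ _] head=0 tail=1 count=1
After op 2 (write(10)): arr=[4 10 _] head=0 tail=2 count=2
After op 3 (write(9)): arr=[4 10 9] head=0 tail=0 count=3
After op 4 (write(14)): arr=[14 10 9] head=1 tail=1 count=3
After op 5 (peek()): arr=[14 10 9] head=1 tail=1 count=3
After op 6 (write(1)): arr=[14 1 9] head=2 tail=2 count=3
After op 7 (read()): arr=[14 1 9] head=0 tail=2 count=2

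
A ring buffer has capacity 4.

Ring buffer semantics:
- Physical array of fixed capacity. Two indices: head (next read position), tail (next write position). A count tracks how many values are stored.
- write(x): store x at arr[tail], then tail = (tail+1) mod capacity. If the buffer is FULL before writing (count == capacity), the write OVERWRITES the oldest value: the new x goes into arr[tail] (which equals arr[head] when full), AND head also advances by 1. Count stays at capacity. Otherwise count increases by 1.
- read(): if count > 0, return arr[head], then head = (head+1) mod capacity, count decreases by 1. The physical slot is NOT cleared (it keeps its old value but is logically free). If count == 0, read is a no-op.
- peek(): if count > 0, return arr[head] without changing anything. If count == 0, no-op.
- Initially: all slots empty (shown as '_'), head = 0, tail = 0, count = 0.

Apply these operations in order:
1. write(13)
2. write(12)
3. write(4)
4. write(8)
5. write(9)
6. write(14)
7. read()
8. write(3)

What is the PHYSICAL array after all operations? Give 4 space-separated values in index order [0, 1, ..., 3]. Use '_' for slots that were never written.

After op 1 (write(13)): arr=[13 _ _ _] head=0 tail=1 count=1
After op 2 (write(12)): arr=[13 12 _ _] head=0 tail=2 count=2
After op 3 (write(4)): arr=[13 12 4 _] head=0 tail=3 count=3
After op 4 (write(8)): arr=[13 12 4 8] head=0 tail=0 count=4
After op 5 (write(9)): arr=[9 12 4 8] head=1 tail=1 count=4
After op 6 (write(14)): arr=[9 14 4 8] head=2 tail=2 count=4
After op 7 (read()): arr=[9 14 4 8] head=3 tail=2 count=3
After op 8 (write(3)): arr=[9 14 3 8] head=3 tail=3 count=4

Answer: 9 14 3 8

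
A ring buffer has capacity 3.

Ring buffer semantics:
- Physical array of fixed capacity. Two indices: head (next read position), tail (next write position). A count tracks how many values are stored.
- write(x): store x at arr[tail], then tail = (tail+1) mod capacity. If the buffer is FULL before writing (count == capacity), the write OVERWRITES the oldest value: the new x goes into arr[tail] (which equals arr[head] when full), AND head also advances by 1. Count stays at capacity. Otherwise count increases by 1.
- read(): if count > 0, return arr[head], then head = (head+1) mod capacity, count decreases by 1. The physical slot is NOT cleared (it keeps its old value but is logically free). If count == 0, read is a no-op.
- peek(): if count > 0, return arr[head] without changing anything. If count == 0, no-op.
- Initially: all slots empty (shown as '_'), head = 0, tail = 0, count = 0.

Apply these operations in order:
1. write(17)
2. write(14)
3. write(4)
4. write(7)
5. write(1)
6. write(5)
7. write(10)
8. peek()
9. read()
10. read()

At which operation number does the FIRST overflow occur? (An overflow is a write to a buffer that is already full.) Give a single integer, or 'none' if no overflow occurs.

After op 1 (write(17)): arr=[17 _ _] head=0 tail=1 count=1
After op 2 (write(14)): arr=[17 14 _] head=0 tail=2 count=2
After op 3 (write(4)): arr=[17 14 4] head=0 tail=0 count=3
After op 4 (write(7)): arr=[7 14 4] head=1 tail=1 count=3
After op 5 (write(1)): arr=[7 1 4] head=2 tail=2 count=3
After op 6 (write(5)): arr=[7 1 5] head=0 tail=0 count=3
After op 7 (write(10)): arr=[10 1 5] head=1 tail=1 count=3
After op 8 (peek()): arr=[10 1 5] head=1 tail=1 count=3
After op 9 (read()): arr=[10 1 5] head=2 tail=1 count=2
After op 10 (read()): arr=[10 1 5] head=0 tail=1 count=1

Answer: 4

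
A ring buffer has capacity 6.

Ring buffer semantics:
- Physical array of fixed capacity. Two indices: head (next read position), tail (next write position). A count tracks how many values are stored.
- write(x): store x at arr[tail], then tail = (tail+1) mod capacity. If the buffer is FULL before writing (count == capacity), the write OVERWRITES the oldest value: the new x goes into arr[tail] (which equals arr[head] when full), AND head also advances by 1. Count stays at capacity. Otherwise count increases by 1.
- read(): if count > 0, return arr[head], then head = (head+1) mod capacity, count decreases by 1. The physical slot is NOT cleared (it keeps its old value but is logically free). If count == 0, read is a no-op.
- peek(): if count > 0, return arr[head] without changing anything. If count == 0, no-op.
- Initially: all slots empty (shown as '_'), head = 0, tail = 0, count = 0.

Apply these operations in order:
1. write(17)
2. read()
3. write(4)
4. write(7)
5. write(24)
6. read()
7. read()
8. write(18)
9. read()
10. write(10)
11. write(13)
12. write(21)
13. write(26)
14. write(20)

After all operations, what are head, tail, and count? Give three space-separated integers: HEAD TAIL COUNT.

After op 1 (write(17)): arr=[17 _ _ _ _ _] head=0 tail=1 count=1
After op 2 (read()): arr=[17 _ _ _ _ _] head=1 tail=1 count=0
After op 3 (write(4)): arr=[17 4 _ _ _ _] head=1 tail=2 count=1
After op 4 (write(7)): arr=[17 4 7 _ _ _] head=1 tail=3 count=2
After op 5 (write(24)): arr=[17 4 7 24 _ _] head=1 tail=4 count=3
After op 6 (read()): arr=[17 4 7 24 _ _] head=2 tail=4 count=2
After op 7 (read()): arr=[17 4 7 24 _ _] head=3 tail=4 count=1
After op 8 (write(18)): arr=[17 4 7 24 18 _] head=3 tail=5 count=2
After op 9 (read()): arr=[17 4 7 24 18 _] head=4 tail=5 count=1
After op 10 (write(10)): arr=[17 4 7 24 18 10] head=4 tail=0 count=2
After op 11 (write(13)): arr=[13 4 7 24 18 10] head=4 tail=1 count=3
After op 12 (write(21)): arr=[13 21 7 24 18 10] head=4 tail=2 count=4
After op 13 (write(26)): arr=[13 21 26 24 18 10] head=4 tail=3 count=5
After op 14 (write(20)): arr=[13 21 26 20 18 10] head=4 tail=4 count=6

Answer: 4 4 6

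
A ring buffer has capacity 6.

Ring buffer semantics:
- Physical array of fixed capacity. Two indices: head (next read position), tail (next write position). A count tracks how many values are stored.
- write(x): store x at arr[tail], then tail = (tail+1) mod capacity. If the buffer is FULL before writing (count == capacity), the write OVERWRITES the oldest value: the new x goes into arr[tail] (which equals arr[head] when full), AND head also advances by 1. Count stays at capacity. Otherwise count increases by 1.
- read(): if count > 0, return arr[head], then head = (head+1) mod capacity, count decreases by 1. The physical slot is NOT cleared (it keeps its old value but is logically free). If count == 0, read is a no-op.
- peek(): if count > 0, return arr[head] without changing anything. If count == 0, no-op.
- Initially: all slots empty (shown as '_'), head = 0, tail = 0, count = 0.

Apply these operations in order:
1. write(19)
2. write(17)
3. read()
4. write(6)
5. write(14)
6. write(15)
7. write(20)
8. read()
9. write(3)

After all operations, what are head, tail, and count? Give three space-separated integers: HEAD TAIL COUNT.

After op 1 (write(19)): arr=[19 _ _ _ _ _] head=0 tail=1 count=1
After op 2 (write(17)): arr=[19 17 _ _ _ _] head=0 tail=2 count=2
After op 3 (read()): arr=[19 17 _ _ _ _] head=1 tail=2 count=1
After op 4 (write(6)): arr=[19 17 6 _ _ _] head=1 tail=3 count=2
After op 5 (write(14)): arr=[19 17 6 14 _ _] head=1 tail=4 count=3
After op 6 (write(15)): arr=[19 17 6 14 15 _] head=1 tail=5 count=4
After op 7 (write(20)): arr=[19 17 6 14 15 20] head=1 tail=0 count=5
After op 8 (read()): arr=[19 17 6 14 15 20] head=2 tail=0 count=4
After op 9 (write(3)): arr=[3 17 6 14 15 20] head=2 tail=1 count=5

Answer: 2 1 5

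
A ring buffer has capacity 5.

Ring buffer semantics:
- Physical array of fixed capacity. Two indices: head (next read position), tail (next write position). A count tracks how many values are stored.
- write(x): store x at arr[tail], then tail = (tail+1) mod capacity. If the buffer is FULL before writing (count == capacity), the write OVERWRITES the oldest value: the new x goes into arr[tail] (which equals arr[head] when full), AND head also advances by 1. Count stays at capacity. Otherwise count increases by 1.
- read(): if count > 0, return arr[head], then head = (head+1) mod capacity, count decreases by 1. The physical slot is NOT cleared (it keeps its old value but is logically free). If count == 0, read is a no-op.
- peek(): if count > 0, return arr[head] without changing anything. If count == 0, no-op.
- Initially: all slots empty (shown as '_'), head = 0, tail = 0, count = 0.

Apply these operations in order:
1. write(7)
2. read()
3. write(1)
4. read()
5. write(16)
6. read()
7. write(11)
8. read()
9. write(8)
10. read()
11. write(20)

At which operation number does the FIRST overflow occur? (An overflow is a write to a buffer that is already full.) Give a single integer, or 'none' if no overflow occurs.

After op 1 (write(7)): arr=[7 _ _ _ _] head=0 tail=1 count=1
After op 2 (read()): arr=[7 _ _ _ _] head=1 tail=1 count=0
After op 3 (write(1)): arr=[7 1 _ _ _] head=1 tail=2 count=1
After op 4 (read()): arr=[7 1 _ _ _] head=2 tail=2 count=0
After op 5 (write(16)): arr=[7 1 16 _ _] head=2 tail=3 count=1
After op 6 (read()): arr=[7 1 16 _ _] head=3 tail=3 count=0
After op 7 (write(11)): arr=[7 1 16 11 _] head=3 tail=4 count=1
After op 8 (read()): arr=[7 1 16 11 _] head=4 tail=4 count=0
After op 9 (write(8)): arr=[7 1 16 11 8] head=4 tail=0 count=1
After op 10 (read()): arr=[7 1 16 11 8] head=0 tail=0 count=0
After op 11 (write(20)): arr=[20 1 16 11 8] head=0 tail=1 count=1

Answer: none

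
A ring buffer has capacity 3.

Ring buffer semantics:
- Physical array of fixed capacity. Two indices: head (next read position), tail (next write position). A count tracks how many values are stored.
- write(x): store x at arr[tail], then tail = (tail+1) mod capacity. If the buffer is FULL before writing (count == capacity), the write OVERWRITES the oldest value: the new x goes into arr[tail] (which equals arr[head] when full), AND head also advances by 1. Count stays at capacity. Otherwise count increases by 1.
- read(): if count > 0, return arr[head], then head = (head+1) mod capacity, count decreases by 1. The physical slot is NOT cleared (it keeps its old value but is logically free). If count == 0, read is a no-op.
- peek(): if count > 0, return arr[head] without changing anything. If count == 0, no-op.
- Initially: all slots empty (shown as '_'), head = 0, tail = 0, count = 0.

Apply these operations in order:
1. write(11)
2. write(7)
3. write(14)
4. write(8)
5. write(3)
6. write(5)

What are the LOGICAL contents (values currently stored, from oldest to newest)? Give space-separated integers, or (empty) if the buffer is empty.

Answer: 8 3 5

Derivation:
After op 1 (write(11)): arr=[11 _ _] head=0 tail=1 count=1
After op 2 (write(7)): arr=[11 7 _] head=0 tail=2 count=2
After op 3 (write(14)): arr=[11 7 14] head=0 tail=0 count=3
After op 4 (write(8)): arr=[8 7 14] head=1 tail=1 count=3
After op 5 (write(3)): arr=[8 3 14] head=2 tail=2 count=3
After op 6 (write(5)): arr=[8 3 5] head=0 tail=0 count=3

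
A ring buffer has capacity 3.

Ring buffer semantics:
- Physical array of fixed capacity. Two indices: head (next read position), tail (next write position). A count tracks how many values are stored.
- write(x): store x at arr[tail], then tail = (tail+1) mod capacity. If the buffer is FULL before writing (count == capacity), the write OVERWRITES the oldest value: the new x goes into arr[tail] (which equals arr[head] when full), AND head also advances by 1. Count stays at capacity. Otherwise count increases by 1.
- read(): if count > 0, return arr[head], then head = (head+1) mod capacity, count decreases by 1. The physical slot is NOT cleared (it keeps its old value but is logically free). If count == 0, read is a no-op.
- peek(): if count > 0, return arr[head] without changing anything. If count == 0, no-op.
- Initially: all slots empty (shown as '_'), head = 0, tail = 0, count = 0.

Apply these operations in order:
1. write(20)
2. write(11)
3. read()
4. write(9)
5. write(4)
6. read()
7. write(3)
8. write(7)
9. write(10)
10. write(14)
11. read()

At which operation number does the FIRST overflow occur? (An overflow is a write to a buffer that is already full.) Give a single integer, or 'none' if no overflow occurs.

Answer: 8

Derivation:
After op 1 (write(20)): arr=[20 _ _] head=0 tail=1 count=1
After op 2 (write(11)): arr=[20 11 _] head=0 tail=2 count=2
After op 3 (read()): arr=[20 11 _] head=1 tail=2 count=1
After op 4 (write(9)): arr=[20 11 9] head=1 tail=0 count=2
After op 5 (write(4)): arr=[4 11 9] head=1 tail=1 count=3
After op 6 (read()): arr=[4 11 9] head=2 tail=1 count=2
After op 7 (write(3)): arr=[4 3 9] head=2 tail=2 count=3
After op 8 (write(7)): arr=[4 3 7] head=0 tail=0 count=3
After op 9 (write(10)): arr=[10 3 7] head=1 tail=1 count=3
After op 10 (write(14)): arr=[10 14 7] head=2 tail=2 count=3
After op 11 (read()): arr=[10 14 7] head=0 tail=2 count=2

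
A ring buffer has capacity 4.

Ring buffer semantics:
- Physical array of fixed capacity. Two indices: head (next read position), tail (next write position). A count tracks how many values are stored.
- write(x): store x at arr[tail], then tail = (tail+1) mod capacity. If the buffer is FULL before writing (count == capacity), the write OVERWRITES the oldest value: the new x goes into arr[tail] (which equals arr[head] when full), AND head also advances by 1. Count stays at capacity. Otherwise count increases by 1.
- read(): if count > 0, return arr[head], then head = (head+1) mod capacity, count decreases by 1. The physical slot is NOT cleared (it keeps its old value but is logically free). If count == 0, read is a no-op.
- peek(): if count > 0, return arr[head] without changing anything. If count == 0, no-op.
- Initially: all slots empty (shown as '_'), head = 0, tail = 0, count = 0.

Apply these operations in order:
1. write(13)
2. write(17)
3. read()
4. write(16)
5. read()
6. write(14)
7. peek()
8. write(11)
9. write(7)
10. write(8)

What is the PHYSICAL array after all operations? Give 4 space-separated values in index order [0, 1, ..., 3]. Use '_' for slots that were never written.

After op 1 (write(13)): arr=[13 _ _ _] head=0 tail=1 count=1
After op 2 (write(17)): arr=[13 17 _ _] head=0 tail=2 count=2
After op 3 (read()): arr=[13 17 _ _] head=1 tail=2 count=1
After op 4 (write(16)): arr=[13 17 16 _] head=1 tail=3 count=2
After op 5 (read()): arr=[13 17 16 _] head=2 tail=3 count=1
After op 6 (write(14)): arr=[13 17 16 14] head=2 tail=0 count=2
After op 7 (peek()): arr=[13 17 16 14] head=2 tail=0 count=2
After op 8 (write(11)): arr=[11 17 16 14] head=2 tail=1 count=3
After op 9 (write(7)): arr=[11 7 16 14] head=2 tail=2 count=4
After op 10 (write(8)): arr=[11 7 8 14] head=3 tail=3 count=4

Answer: 11 7 8 14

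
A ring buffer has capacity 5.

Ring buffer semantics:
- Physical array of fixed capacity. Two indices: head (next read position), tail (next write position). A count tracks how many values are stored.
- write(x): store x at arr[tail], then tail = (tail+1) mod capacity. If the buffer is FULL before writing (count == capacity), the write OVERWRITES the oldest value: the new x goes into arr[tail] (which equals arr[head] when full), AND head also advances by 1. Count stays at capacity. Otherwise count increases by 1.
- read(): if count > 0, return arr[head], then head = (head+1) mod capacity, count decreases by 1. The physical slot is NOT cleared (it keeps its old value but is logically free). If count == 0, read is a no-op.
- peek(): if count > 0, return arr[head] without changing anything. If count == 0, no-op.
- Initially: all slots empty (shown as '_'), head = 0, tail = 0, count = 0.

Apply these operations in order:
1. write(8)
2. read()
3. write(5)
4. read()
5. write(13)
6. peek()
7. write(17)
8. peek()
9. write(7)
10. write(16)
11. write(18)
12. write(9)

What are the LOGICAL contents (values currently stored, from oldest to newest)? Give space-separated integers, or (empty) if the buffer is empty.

Answer: 17 7 16 18 9

Derivation:
After op 1 (write(8)): arr=[8 _ _ _ _] head=0 tail=1 count=1
After op 2 (read()): arr=[8 _ _ _ _] head=1 tail=1 count=0
After op 3 (write(5)): arr=[8 5 _ _ _] head=1 tail=2 count=1
After op 4 (read()): arr=[8 5 _ _ _] head=2 tail=2 count=0
After op 5 (write(13)): arr=[8 5 13 _ _] head=2 tail=3 count=1
After op 6 (peek()): arr=[8 5 13 _ _] head=2 tail=3 count=1
After op 7 (write(17)): arr=[8 5 13 17 _] head=2 tail=4 count=2
After op 8 (peek()): arr=[8 5 13 17 _] head=2 tail=4 count=2
After op 9 (write(7)): arr=[8 5 13 17 7] head=2 tail=0 count=3
After op 10 (write(16)): arr=[16 5 13 17 7] head=2 tail=1 count=4
After op 11 (write(18)): arr=[16 18 13 17 7] head=2 tail=2 count=5
After op 12 (write(9)): arr=[16 18 9 17 7] head=3 tail=3 count=5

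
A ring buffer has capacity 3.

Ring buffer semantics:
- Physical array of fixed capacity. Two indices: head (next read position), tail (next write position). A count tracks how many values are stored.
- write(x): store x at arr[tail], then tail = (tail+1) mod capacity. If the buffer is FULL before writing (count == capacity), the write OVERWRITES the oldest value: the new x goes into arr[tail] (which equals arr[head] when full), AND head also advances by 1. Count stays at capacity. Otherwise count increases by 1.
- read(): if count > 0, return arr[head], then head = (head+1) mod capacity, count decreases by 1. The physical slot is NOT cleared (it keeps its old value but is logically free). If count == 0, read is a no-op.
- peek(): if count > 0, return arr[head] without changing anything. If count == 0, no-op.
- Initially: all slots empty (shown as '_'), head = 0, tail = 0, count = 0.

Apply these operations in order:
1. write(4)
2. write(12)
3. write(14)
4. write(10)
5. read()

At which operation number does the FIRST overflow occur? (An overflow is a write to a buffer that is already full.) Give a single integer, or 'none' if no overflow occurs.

Answer: 4

Derivation:
After op 1 (write(4)): arr=[4 _ _] head=0 tail=1 count=1
After op 2 (write(12)): arr=[4 12 _] head=0 tail=2 count=2
After op 3 (write(14)): arr=[4 12 14] head=0 tail=0 count=3
After op 4 (write(10)): arr=[10 12 14] head=1 tail=1 count=3
After op 5 (read()): arr=[10 12 14] head=2 tail=1 count=2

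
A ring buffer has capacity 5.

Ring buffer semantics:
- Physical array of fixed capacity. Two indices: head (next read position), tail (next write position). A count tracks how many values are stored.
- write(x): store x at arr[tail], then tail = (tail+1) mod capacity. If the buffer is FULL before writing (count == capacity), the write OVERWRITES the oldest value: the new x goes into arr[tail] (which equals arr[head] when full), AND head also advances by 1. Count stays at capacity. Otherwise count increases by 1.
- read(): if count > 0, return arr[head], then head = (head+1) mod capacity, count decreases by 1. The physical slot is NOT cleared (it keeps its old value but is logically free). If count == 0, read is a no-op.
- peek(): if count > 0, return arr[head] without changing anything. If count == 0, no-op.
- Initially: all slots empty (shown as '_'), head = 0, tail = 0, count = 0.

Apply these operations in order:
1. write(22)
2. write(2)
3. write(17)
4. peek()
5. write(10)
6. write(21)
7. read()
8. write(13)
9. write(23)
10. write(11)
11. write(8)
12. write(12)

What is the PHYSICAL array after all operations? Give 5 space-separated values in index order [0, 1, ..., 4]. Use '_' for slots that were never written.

Answer: 13 23 11 8 12

Derivation:
After op 1 (write(22)): arr=[22 _ _ _ _] head=0 tail=1 count=1
After op 2 (write(2)): arr=[22 2 _ _ _] head=0 tail=2 count=2
After op 3 (write(17)): arr=[22 2 17 _ _] head=0 tail=3 count=3
After op 4 (peek()): arr=[22 2 17 _ _] head=0 tail=3 count=3
After op 5 (write(10)): arr=[22 2 17 10 _] head=0 tail=4 count=4
After op 6 (write(21)): arr=[22 2 17 10 21] head=0 tail=0 count=5
After op 7 (read()): arr=[22 2 17 10 21] head=1 tail=0 count=4
After op 8 (write(13)): arr=[13 2 17 10 21] head=1 tail=1 count=5
After op 9 (write(23)): arr=[13 23 17 10 21] head=2 tail=2 count=5
After op 10 (write(11)): arr=[13 23 11 10 21] head=3 tail=3 count=5
After op 11 (write(8)): arr=[13 23 11 8 21] head=4 tail=4 count=5
After op 12 (write(12)): arr=[13 23 11 8 12] head=0 tail=0 count=5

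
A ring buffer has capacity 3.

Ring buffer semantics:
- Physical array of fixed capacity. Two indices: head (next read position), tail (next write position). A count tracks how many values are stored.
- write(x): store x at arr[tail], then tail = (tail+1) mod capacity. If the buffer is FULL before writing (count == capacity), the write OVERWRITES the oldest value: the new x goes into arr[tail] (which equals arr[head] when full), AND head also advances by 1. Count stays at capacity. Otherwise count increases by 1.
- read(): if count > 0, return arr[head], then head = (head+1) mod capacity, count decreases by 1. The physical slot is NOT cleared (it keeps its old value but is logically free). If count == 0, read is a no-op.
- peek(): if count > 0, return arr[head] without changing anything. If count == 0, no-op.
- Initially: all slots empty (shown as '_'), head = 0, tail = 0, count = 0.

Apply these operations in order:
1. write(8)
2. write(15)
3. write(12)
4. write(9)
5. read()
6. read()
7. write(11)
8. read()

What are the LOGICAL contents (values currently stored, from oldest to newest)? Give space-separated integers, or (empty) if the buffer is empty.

After op 1 (write(8)): arr=[8 _ _] head=0 tail=1 count=1
After op 2 (write(15)): arr=[8 15 _] head=0 tail=2 count=2
After op 3 (write(12)): arr=[8 15 12] head=0 tail=0 count=3
After op 4 (write(9)): arr=[9 15 12] head=1 tail=1 count=3
After op 5 (read()): arr=[9 15 12] head=2 tail=1 count=2
After op 6 (read()): arr=[9 15 12] head=0 tail=1 count=1
After op 7 (write(11)): arr=[9 11 12] head=0 tail=2 count=2
After op 8 (read()): arr=[9 11 12] head=1 tail=2 count=1

Answer: 11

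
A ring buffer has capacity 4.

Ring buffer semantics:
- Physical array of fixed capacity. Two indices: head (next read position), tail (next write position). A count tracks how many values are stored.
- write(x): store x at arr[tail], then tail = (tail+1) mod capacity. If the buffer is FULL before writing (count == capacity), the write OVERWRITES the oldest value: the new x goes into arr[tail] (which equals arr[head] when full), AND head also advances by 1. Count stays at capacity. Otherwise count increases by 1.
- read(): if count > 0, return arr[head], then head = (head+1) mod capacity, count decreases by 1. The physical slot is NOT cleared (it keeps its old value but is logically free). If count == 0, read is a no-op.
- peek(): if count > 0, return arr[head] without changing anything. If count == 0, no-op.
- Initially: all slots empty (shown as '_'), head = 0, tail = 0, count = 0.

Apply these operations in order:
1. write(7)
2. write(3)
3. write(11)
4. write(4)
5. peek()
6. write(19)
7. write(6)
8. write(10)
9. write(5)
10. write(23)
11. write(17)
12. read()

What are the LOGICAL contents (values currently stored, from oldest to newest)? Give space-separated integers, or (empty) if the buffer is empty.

Answer: 5 23 17

Derivation:
After op 1 (write(7)): arr=[7 _ _ _] head=0 tail=1 count=1
After op 2 (write(3)): arr=[7 3 _ _] head=0 tail=2 count=2
After op 3 (write(11)): arr=[7 3 11 _] head=0 tail=3 count=3
After op 4 (write(4)): arr=[7 3 11 4] head=0 tail=0 count=4
After op 5 (peek()): arr=[7 3 11 4] head=0 tail=0 count=4
After op 6 (write(19)): arr=[19 3 11 4] head=1 tail=1 count=4
After op 7 (write(6)): arr=[19 6 11 4] head=2 tail=2 count=4
After op 8 (write(10)): arr=[19 6 10 4] head=3 tail=3 count=4
After op 9 (write(5)): arr=[19 6 10 5] head=0 tail=0 count=4
After op 10 (write(23)): arr=[23 6 10 5] head=1 tail=1 count=4
After op 11 (write(17)): arr=[23 17 10 5] head=2 tail=2 count=4
After op 12 (read()): arr=[23 17 10 5] head=3 tail=2 count=3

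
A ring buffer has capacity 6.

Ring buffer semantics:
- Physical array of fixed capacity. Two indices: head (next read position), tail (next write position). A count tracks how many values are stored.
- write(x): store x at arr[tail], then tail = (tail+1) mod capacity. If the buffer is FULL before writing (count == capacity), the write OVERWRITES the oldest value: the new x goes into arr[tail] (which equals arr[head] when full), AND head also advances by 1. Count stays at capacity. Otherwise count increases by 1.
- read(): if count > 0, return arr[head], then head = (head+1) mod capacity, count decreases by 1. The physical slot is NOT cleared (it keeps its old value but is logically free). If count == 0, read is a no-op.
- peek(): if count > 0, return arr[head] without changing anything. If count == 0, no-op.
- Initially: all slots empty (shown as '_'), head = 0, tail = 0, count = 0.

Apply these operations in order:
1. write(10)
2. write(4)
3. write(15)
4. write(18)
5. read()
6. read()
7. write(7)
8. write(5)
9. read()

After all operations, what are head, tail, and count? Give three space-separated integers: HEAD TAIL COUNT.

Answer: 3 0 3

Derivation:
After op 1 (write(10)): arr=[10 _ _ _ _ _] head=0 tail=1 count=1
After op 2 (write(4)): arr=[10 4 _ _ _ _] head=0 tail=2 count=2
After op 3 (write(15)): arr=[10 4 15 _ _ _] head=0 tail=3 count=3
After op 4 (write(18)): arr=[10 4 15 18 _ _] head=0 tail=4 count=4
After op 5 (read()): arr=[10 4 15 18 _ _] head=1 tail=4 count=3
After op 6 (read()): arr=[10 4 15 18 _ _] head=2 tail=4 count=2
After op 7 (write(7)): arr=[10 4 15 18 7 _] head=2 tail=5 count=3
After op 8 (write(5)): arr=[10 4 15 18 7 5] head=2 tail=0 count=4
After op 9 (read()): arr=[10 4 15 18 7 5] head=3 tail=0 count=3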